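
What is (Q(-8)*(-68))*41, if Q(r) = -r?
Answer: -22304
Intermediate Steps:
(Q(-8)*(-68))*41 = (-1*(-8)*(-68))*41 = (8*(-68))*41 = -544*41 = -22304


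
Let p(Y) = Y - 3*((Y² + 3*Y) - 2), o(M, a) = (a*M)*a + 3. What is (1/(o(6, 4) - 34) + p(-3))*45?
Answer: 1764/13 ≈ 135.69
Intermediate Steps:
o(M, a) = 3 + M*a² (o(M, a) = (M*a)*a + 3 = M*a² + 3 = 3 + M*a²)
p(Y) = 6 - 8*Y - 3*Y² (p(Y) = Y - 3*(-2 + Y² + 3*Y) = Y + (6 - 9*Y - 3*Y²) = 6 - 8*Y - 3*Y²)
(1/(o(6, 4) - 34) + p(-3))*45 = (1/((3 + 6*4²) - 34) + (6 - 8*(-3) - 3*(-3)²))*45 = (1/((3 + 6*16) - 34) + (6 + 24 - 3*9))*45 = (1/((3 + 96) - 34) + (6 + 24 - 27))*45 = (1/(99 - 34) + 3)*45 = (1/65 + 3)*45 = (196/65)*45 = 1764/13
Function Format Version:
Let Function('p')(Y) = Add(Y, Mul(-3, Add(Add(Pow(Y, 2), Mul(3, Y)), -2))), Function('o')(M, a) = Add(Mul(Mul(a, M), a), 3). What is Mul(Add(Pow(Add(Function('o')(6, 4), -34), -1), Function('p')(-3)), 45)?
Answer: Rational(1764, 13) ≈ 135.69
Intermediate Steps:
Function('o')(M, a) = Add(3, Mul(M, Pow(a, 2))) (Function('o')(M, a) = Add(Mul(Mul(M, a), a), 3) = Add(Mul(M, Pow(a, 2)), 3) = Add(3, Mul(M, Pow(a, 2))))
Function('p')(Y) = Add(6, Mul(-8, Y), Mul(-3, Pow(Y, 2))) (Function('p')(Y) = Add(Y, Mul(-3, Add(-2, Pow(Y, 2), Mul(3, Y)))) = Add(Y, Add(6, Mul(-9, Y), Mul(-3, Pow(Y, 2)))) = Add(6, Mul(-8, Y), Mul(-3, Pow(Y, 2))))
Mul(Add(Pow(Add(Function('o')(6, 4), -34), -1), Function('p')(-3)), 45) = Mul(Add(Pow(Add(Add(3, Mul(6, Pow(4, 2))), -34), -1), Add(6, Mul(-8, -3), Mul(-3, Pow(-3, 2)))), 45) = Mul(Add(Pow(Add(Add(3, Mul(6, 16)), -34), -1), Add(6, 24, Mul(-3, 9))), 45) = Mul(Add(Pow(Add(Add(3, 96), -34), -1), Add(6, 24, -27)), 45) = Mul(Add(Pow(Add(99, -34), -1), 3), 45) = Mul(Add(Pow(65, -1), 3), 45) = Mul(Add(Rational(1, 65), 3), 45) = Mul(Rational(196, 65), 45) = Rational(1764, 13)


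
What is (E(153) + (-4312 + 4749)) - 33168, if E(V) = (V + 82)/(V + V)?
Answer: -10015451/306 ≈ -32730.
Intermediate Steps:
E(V) = (82 + V)/(2*V) (E(V) = (82 + V)/((2*V)) = (82 + V)*(1/(2*V)) = (82 + V)/(2*V))
(E(153) + (-4312 + 4749)) - 33168 = ((½)*(82 + 153)/153 + (-4312 + 4749)) - 33168 = ((½)*(1/153)*235 + 437) - 33168 = (235/306 + 437) - 33168 = 133957/306 - 33168 = -10015451/306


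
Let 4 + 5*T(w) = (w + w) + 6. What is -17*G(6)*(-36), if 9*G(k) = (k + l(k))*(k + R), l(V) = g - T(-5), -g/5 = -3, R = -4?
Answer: 15368/5 ≈ 3073.6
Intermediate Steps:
T(w) = 2/5 + 2*w/5 (T(w) = -4/5 + ((w + w) + 6)/5 = -4/5 + (2*w + 6)/5 = -4/5 + (6 + 2*w)/5 = -4/5 + (6/5 + 2*w/5) = 2/5 + 2*w/5)
g = 15 (g = -5*(-3) = 15)
l(V) = 83/5 (l(V) = 15 - (2/5 + (2/5)*(-5)) = 15 - (2/5 - 2) = 15 - 1*(-8/5) = 15 + 8/5 = 83/5)
G(k) = (-4 + k)*(83/5 + k)/9 (G(k) = ((k + 83/5)*(k - 4))/9 = ((83/5 + k)*(-4 + k))/9 = ((-4 + k)*(83/5 + k))/9 = (-4 + k)*(83/5 + k)/9)
-17*G(6)*(-36) = -17*(-332/45 + (1/9)*6**2 + (7/5)*6)*(-36) = -17*(-332/45 + (1/9)*36 + 42/5)*(-36) = -17*(-332/45 + 4 + 42/5)*(-36) = -17*226/45*(-36) = -3842/45*(-36) = 15368/5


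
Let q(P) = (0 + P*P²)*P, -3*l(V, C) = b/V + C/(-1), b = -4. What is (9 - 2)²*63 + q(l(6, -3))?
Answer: 20256208/6561 ≈ 3087.4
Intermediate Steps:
l(V, C) = C/3 + 4/(3*V) (l(V, C) = -(-4/V + C/(-1))/3 = -(-4/V + C*(-1))/3 = -(-4/V - C)/3 = -(-C - 4/V)/3 = C/3 + 4/(3*V))
q(P) = P⁴ (q(P) = (0 + P³)*P = P³*P = P⁴)
(9 - 2)²*63 + q(l(6, -3)) = (9 - 2)²*63 + ((⅓)*(4 - 3*6)/6)⁴ = 7²*63 + ((⅓)*(⅙)*(4 - 18))⁴ = 49*63 + ((⅓)*(⅙)*(-14))⁴ = 3087 + (-7/9)⁴ = 3087 + 2401/6561 = 20256208/6561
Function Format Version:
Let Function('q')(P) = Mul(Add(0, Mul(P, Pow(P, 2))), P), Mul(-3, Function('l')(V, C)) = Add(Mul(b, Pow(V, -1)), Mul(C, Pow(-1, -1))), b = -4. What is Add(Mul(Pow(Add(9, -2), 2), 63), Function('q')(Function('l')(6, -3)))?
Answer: Rational(20256208, 6561) ≈ 3087.4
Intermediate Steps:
Function('l')(V, C) = Add(Mul(Rational(1, 3), C), Mul(Rational(4, 3), Pow(V, -1))) (Function('l')(V, C) = Mul(Rational(-1, 3), Add(Mul(-4, Pow(V, -1)), Mul(C, Pow(-1, -1)))) = Mul(Rational(-1, 3), Add(Mul(-4, Pow(V, -1)), Mul(C, -1))) = Mul(Rational(-1, 3), Add(Mul(-4, Pow(V, -1)), Mul(-1, C))) = Mul(Rational(-1, 3), Add(Mul(-1, C), Mul(-4, Pow(V, -1)))) = Add(Mul(Rational(1, 3), C), Mul(Rational(4, 3), Pow(V, -1))))
Function('q')(P) = Pow(P, 4) (Function('q')(P) = Mul(Add(0, Pow(P, 3)), P) = Mul(Pow(P, 3), P) = Pow(P, 4))
Add(Mul(Pow(Add(9, -2), 2), 63), Function('q')(Function('l')(6, -3))) = Add(Mul(Pow(Add(9, -2), 2), 63), Pow(Mul(Rational(1, 3), Pow(6, -1), Add(4, Mul(-3, 6))), 4)) = Add(Mul(Pow(7, 2), 63), Pow(Mul(Rational(1, 3), Rational(1, 6), Add(4, -18)), 4)) = Add(Mul(49, 63), Pow(Mul(Rational(1, 3), Rational(1, 6), -14), 4)) = Add(3087, Pow(Rational(-7, 9), 4)) = Add(3087, Rational(2401, 6561)) = Rational(20256208, 6561)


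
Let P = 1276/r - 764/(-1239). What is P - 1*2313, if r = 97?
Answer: -276328207/120183 ≈ -2299.2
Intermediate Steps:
P = 1655072/120183 (P = 1276/97 - 764/(-1239) = 1276*(1/97) - 764*(-1/1239) = 1276/97 + 764/1239 = 1655072/120183 ≈ 13.771)
P - 1*2313 = 1655072/120183 - 1*2313 = 1655072/120183 - 2313 = -276328207/120183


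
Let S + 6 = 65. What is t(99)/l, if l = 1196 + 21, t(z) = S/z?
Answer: 59/120483 ≈ 0.00048970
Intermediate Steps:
S = 59 (S = -6 + 65 = 59)
t(z) = 59/z
l = 1217
t(99)/l = (59/99)/1217 = (59*(1/99))*(1/1217) = (59/99)*(1/1217) = 59/120483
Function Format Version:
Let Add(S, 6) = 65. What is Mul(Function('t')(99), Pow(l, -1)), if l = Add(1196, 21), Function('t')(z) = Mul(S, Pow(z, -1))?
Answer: Rational(59, 120483) ≈ 0.00048970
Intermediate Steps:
S = 59 (S = Add(-6, 65) = 59)
Function('t')(z) = Mul(59, Pow(z, -1))
l = 1217
Mul(Function('t')(99), Pow(l, -1)) = Mul(Mul(59, Pow(99, -1)), Pow(1217, -1)) = Mul(Mul(59, Rational(1, 99)), Rational(1, 1217)) = Mul(Rational(59, 99), Rational(1, 1217)) = Rational(59, 120483)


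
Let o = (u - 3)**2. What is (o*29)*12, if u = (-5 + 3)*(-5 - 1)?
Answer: 28188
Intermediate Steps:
u = 12 (u = -2*(-6) = 12)
o = 81 (o = (12 - 3)**2 = 9**2 = 81)
(o*29)*12 = (81*29)*12 = 2349*12 = 28188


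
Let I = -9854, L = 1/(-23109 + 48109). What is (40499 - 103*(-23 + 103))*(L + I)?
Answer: -7947004617741/25000 ≈ -3.1788e+8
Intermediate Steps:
L = 1/25000 ≈ 4.0000e-5
(40499 - 103*(-23 + 103))*(L + I) = (40499 - 103*(-23 + 103))*(1/25000 - 9854) = (40499 - 103*80)*(-246349999/25000) = (40499 - 8240)*(-246349999/25000) = 32259*(-246349999/25000) = -7947004617741/25000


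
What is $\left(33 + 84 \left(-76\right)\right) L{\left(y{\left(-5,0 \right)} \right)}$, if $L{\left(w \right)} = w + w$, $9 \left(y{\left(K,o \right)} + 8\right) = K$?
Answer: $\frac{326018}{3} \approx 1.0867 \cdot 10^{5}$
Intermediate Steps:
$y{\left(K,o \right)} = -8 + \frac{K}{9}$
$L{\left(w \right)} = 2 w$
$\left(33 + 84 \left(-76\right)\right) L{\left(y{\left(-5,0 \right)} \right)} = \left(33 + 84 \left(-76\right)\right) 2 \left(-8 + \frac{1}{9} \left(-5\right)\right) = \left(33 - 6384\right) 2 \left(-8 - \frac{5}{9}\right) = - 6351 \cdot 2 \left(- \frac{77}{9}\right) = \left(-6351\right) \left(- \frac{154}{9}\right) = \frac{326018}{3}$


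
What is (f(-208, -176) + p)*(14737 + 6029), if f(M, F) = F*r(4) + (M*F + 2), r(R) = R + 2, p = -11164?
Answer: 506482740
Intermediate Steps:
r(R) = 2 + R
f(M, F) = 2 + 6*F + F*M (f(M, F) = F*(2 + 4) + (M*F + 2) = F*6 + (F*M + 2) = 6*F + (2 + F*M) = 2 + 6*F + F*M)
(f(-208, -176) + p)*(14737 + 6029) = ((2 + 6*(-176) - 176*(-208)) - 11164)*(14737 + 6029) = ((2 - 1056 + 36608) - 11164)*20766 = (35554 - 11164)*20766 = 24390*20766 = 506482740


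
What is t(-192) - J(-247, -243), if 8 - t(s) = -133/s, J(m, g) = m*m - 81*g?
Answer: -15491461/192 ≈ -80685.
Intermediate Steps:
J(m, g) = m**2 - 81*g
t(s) = 8 + 133/s (t(s) = 8 - (-133)/s = 8 + 133/s)
t(-192) - J(-247, -243) = (8 + 133/(-192)) - ((-247)**2 - 81*(-243)) = (8 + 133*(-1/192)) - (61009 + 19683) = (8 - 133/192) - 1*80692 = 1403/192 - 80692 = -15491461/192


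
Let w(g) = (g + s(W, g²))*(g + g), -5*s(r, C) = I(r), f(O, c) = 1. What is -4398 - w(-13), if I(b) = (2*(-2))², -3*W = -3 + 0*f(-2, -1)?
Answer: -24096/5 ≈ -4819.2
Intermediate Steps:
W = 1 (W = -(-3 + 0*1)/3 = -(-3 + 0)/3 = -⅓*(-3) = 1)
I(b) = 16 (I(b) = (-4)² = 16)
s(r, C) = -16/5 (s(r, C) = -⅕*16 = -16/5)
w(g) = 2*g*(-16/5 + g) (w(g) = (g - 16/5)*(g + g) = (-16/5 + g)*(2*g) = 2*g*(-16/5 + g))
-4398 - w(-13) = -4398 - 2*(-13)*(-16 + 5*(-13))/5 = -4398 - 2*(-13)*(-16 - 65)/5 = -4398 - 2*(-13)*(-81)/5 = -4398 - 1*2106/5 = -4398 - 2106/5 = -24096/5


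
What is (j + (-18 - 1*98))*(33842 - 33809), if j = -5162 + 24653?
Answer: 639375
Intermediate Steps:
j = 19491
(j + (-18 - 1*98))*(33842 - 33809) = (19491 + (-18 - 1*98))*(33842 - 33809) = (19491 + (-18 - 98))*33 = (19491 - 116)*33 = 19375*33 = 639375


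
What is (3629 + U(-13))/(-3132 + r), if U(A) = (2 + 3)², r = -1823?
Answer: -3654/4955 ≈ -0.73744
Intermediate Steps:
U(A) = 25 (U(A) = 5² = 25)
(3629 + U(-13))/(-3132 + r) = (3629 + 25)/(-3132 - 1823) = 3654/(-4955) = 3654*(-1/4955) = -3654/4955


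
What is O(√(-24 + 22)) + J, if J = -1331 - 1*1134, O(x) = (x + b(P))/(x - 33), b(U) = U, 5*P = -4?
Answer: -13446433/5455 - 161*I*√2/5455 ≈ -2465.0 - 0.041739*I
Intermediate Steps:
P = -⅘ (P = (⅕)*(-4) = -⅘ ≈ -0.80000)
O(x) = (-⅘ + x)/(-33 + x) (O(x) = (x - ⅘)/(x - 33) = (-⅘ + x)/(-33 + x))
J = -2465 (J = -1331 - 1134 = -2465)
O(√(-24 + 22)) + J = (-⅘ + √(-24 + 22))/(-33 + √(-24 + 22)) - 2465 = (-⅘ + √(-2))/(-33 + √(-2)) - 2465 = (-⅘ + I*√2)/(-33 + I*√2) - 2465 = -2465 + (-⅘ + I*√2)/(-33 + I*√2)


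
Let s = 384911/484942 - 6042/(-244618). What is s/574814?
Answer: 48543089281/34093811194429492 ≈ 1.4238e-6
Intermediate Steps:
s = 48543089281/59312771078 (s = 384911*(1/484942) - 6042*(-1/244618) = 384911/484942 + 3021/122309 = 48543089281/59312771078 ≈ 0.81843)
s/574814 = (48543089281/59312771078)/574814 = (48543089281/59312771078)*(1/574814) = 48543089281/34093811194429492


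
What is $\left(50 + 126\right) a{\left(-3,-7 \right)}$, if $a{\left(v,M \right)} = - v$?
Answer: $528$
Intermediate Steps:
$\left(50 + 126\right) a{\left(-3,-7 \right)} = \left(50 + 126\right) \left(\left(-1\right) \left(-3\right)\right) = 176 \cdot 3 = 528$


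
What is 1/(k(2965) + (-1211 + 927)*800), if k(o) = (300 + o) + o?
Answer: -1/220970 ≈ -4.5255e-6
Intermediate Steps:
k(o) = 300 + 2*o
1/(k(2965) + (-1211 + 927)*800) = 1/((300 + 2*2965) + (-1211 + 927)*800) = 1/((300 + 5930) - 284*800) = 1/(6230 - 227200) = 1/(-220970) = -1/220970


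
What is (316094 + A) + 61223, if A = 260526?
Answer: 637843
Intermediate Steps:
(316094 + A) + 61223 = (316094 + 260526) + 61223 = 576620 + 61223 = 637843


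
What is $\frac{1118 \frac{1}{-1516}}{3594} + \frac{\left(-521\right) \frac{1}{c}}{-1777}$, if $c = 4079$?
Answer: $- \frac{2632510805}{19746421884516} \approx -0.00013332$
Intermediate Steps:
$\frac{1118 \frac{1}{-1516}}{3594} + \frac{\left(-521\right) \frac{1}{c}}{-1777} = \frac{1118 \frac{1}{-1516}}{3594} + \frac{\left(-521\right) \frac{1}{4079}}{-1777} = 1118 \left(- \frac{1}{1516}\right) \frac{1}{3594} + \left(-521\right) \frac{1}{4079} \left(- \frac{1}{1777}\right) = \left(- \frac{559}{758}\right) \frac{1}{3594} - - \frac{521}{7248383} = - \frac{559}{2724252} + \frac{521}{7248383} = - \frac{2632510805}{19746421884516}$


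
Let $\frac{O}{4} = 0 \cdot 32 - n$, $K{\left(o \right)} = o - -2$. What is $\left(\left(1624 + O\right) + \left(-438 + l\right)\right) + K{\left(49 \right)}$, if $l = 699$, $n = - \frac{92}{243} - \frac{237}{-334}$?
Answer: $\frac{78511090}{40581} \approx 1934.7$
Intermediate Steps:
$K{\left(o \right)} = 2 + o$ ($K{\left(o \right)} = o + 2 = 2 + o$)
$n = \frac{26863}{81162}$ ($n = \left(-92\right) \frac{1}{243} - - \frac{237}{334} = - \frac{92}{243} + \frac{237}{334} = \frac{26863}{81162} \approx 0.33098$)
$O = - \frac{53726}{40581}$ ($O = 4 \left(0 \cdot 32 - \frac{26863}{81162}\right) = 4 \left(0 - \frac{26863}{81162}\right) = 4 \left(- \frac{26863}{81162}\right) = - \frac{53726}{40581} \approx -1.3239$)
$\left(\left(1624 + O\right) + \left(-438 + l\right)\right) + K{\left(49 \right)} = \left(\left(1624 - \frac{53726}{40581}\right) + \left(-438 + 699\right)\right) + \left(2 + 49\right) = \left(\frac{65849818}{40581} + 261\right) + 51 = \frac{76441459}{40581} + 51 = \frac{78511090}{40581}$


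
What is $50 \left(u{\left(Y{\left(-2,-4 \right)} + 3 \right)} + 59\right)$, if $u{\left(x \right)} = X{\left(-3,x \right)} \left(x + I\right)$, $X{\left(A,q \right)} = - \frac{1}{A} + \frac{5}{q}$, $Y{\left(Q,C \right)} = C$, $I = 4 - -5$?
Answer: $\frac{3250}{3} \approx 1083.3$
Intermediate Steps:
$I = 9$ ($I = 4 + 5 = 9$)
$u{\left(x \right)} = \left(9 + x\right) \left(\frac{1}{3} + \frac{5}{x}\right)$ ($u{\left(x \right)} = \left(- \frac{1}{-3} + \frac{5}{x}\right) \left(x + 9\right) = \left(\left(-1\right) \left(- \frac{1}{3}\right) + \frac{5}{x}\right) \left(9 + x\right) = \left(\frac{1}{3} + \frac{5}{x}\right) \left(9 + x\right) = \left(9 + x\right) \left(\frac{1}{3} + \frac{5}{x}\right)$)
$50 \left(u{\left(Y{\left(-2,-4 \right)} + 3 \right)} + 59\right) = 50 \left(\left(8 + \frac{45}{-4 + 3} + \frac{-4 + 3}{3}\right) + 59\right) = 50 \left(\left(8 + \frac{45}{-1} + \frac{1}{3} \left(-1\right)\right) + 59\right) = 50 \left(\left(8 + 45 \left(-1\right) - \frac{1}{3}\right) + 59\right) = 50 \left(\left(8 - 45 - \frac{1}{3}\right) + 59\right) = 50 \left(- \frac{112}{3} + 59\right) = 50 \cdot \frac{65}{3} = \frac{3250}{3}$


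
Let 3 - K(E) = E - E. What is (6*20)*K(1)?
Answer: 360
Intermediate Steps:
K(E) = 3 (K(E) = 3 - (E - E) = 3 - 1*0 = 3 + 0 = 3)
(6*20)*K(1) = (6*20)*3 = 120*3 = 360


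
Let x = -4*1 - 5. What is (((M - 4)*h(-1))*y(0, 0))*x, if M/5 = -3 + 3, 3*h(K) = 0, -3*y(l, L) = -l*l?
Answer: 0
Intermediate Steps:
x = -9 (x = -4 - 5 = -9)
y(l, L) = l²/3 (y(l, L) = -(-1)*l*l/3 = -(-1)*l²/3 = l²/3)
h(K) = 0 (h(K) = (⅓)*0 = 0)
M = 0 (M = 5*(-3 + 3) = 5*0 = 0)
(((M - 4)*h(-1))*y(0, 0))*x = (((0 - 4)*0)*((⅓)*0²))*(-9) = ((-4*0)*((⅓)*0))*(-9) = (0*0)*(-9) = 0*(-9) = 0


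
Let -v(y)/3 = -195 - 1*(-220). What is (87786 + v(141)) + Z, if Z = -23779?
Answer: 63932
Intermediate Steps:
v(y) = -75 (v(y) = -3*(-195 - 1*(-220)) = -3*(-195 + 220) = -3*25 = -75)
(87786 + v(141)) + Z = (87786 - 75) - 23779 = 87711 - 23779 = 63932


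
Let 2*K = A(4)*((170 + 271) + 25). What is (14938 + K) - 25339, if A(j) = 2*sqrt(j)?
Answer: -9469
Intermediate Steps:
K = 932 (K = ((2*sqrt(4))*((170 + 271) + 25))/2 = ((2*2)*(441 + 25))/2 = (4*466)/2 = (1/2)*1864 = 932)
(14938 + K) - 25339 = (14938 + 932) - 25339 = 15870 - 25339 = -9469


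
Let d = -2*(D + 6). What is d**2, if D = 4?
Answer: 400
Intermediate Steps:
d = -20 (d = -2*(4 + 6) = -2*10 = -20)
d**2 = (-20)**2 = 400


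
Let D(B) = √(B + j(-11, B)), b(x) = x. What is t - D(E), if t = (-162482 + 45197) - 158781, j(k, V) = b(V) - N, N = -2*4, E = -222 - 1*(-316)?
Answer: -276080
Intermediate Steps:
E = 94 (E = -222 + 316 = 94)
N = -8
j(k, V) = 8 + V (j(k, V) = V - 1*(-8) = V + 8 = 8 + V)
D(B) = √(8 + 2*B) (D(B) = √(B + (8 + B)) = √(8 + 2*B))
t = -276066 (t = -117285 - 158781 = -276066)
t - D(E) = -276066 - √(8 + 2*94) = -276066 - √(8 + 188) = -276066 - √196 = -276066 - 1*14 = -276066 - 14 = -276080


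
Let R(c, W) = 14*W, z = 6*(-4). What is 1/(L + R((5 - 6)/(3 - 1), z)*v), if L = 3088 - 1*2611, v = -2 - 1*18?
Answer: 1/7197 ≈ 0.00013895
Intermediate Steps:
z = -24
v = -20 (v = -2 - 18 = -20)
L = 477 (L = 3088 - 2611 = 477)
1/(L + R((5 - 6)/(3 - 1), z)*v) = 1/(477 + (14*(-24))*(-20)) = 1/(477 - 336*(-20)) = 1/(477 + 6720) = 1/7197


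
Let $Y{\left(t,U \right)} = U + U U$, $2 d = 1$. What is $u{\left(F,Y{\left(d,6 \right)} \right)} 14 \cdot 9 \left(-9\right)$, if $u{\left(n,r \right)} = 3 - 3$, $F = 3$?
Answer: $0$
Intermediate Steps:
$d = \frac{1}{2}$ ($d = \frac{1}{2} \cdot 1 = \frac{1}{2} \approx 0.5$)
$Y{\left(t,U \right)} = U + U^{2}$
$u{\left(n,r \right)} = 0$ ($u{\left(n,r \right)} = 3 - 3 = 0$)
$u{\left(F,Y{\left(d,6 \right)} \right)} 14 \cdot 9 \left(-9\right) = 0 \cdot 14 \cdot 9 \left(-9\right) = 0 \cdot 126 \left(-9\right) = 0 \left(-1134\right) = 0$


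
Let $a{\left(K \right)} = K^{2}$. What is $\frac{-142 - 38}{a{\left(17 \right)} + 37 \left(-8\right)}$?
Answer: $\frac{180}{7} \approx 25.714$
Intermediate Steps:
$\frac{-142 - 38}{a{\left(17 \right)} + 37 \left(-8\right)} = \frac{-142 - 38}{17^{2} + 37 \left(-8\right)} = - \frac{180}{289 - 296} = - \frac{180}{-7} = \left(-180\right) \left(- \frac{1}{7}\right) = \frac{180}{7}$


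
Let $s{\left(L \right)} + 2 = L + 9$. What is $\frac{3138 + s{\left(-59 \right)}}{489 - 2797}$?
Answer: $- \frac{1543}{1154} \approx -1.3371$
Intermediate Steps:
$s{\left(L \right)} = 7 + L$ ($s{\left(L \right)} = -2 + \left(L + 9\right) = -2 + \left(9 + L\right) = 7 + L$)
$\frac{3138 + s{\left(-59 \right)}}{489 - 2797} = \frac{3138 + \left(7 - 59\right)}{489 - 2797} = \frac{3138 - 52}{-2308} = 3086 \left(- \frac{1}{2308}\right) = - \frac{1543}{1154}$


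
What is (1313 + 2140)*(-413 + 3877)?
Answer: 11961192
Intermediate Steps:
(1313 + 2140)*(-413 + 3877) = 3453*3464 = 11961192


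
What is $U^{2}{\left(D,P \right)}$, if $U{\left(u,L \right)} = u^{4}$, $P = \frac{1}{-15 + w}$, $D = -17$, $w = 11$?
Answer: $6975757441$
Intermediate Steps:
$P = - \frac{1}{4}$ ($P = \frac{1}{-15 + 11} = \frac{1}{-4} = - \frac{1}{4} \approx -0.25$)
$U^{2}{\left(D,P \right)} = \left(\left(-17\right)^{4}\right)^{2} = 83521^{2} = 6975757441$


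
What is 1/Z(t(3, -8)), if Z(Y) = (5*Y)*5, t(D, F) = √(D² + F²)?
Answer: √73/1825 ≈ 0.0046816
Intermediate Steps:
Z(Y) = 25*Y
1/Z(t(3, -8)) = 1/(25*√(3² + (-8)²)) = 1/(25*√(9 + 64)) = 1/(25*√73) = √73/1825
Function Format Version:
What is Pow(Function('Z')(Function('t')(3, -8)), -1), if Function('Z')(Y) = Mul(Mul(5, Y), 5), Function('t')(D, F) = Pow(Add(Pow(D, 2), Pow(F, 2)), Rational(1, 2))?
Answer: Mul(Rational(1, 1825), Pow(73, Rational(1, 2))) ≈ 0.0046816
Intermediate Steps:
Function('Z')(Y) = Mul(25, Y)
Pow(Function('Z')(Function('t')(3, -8)), -1) = Pow(Mul(25, Pow(Add(Pow(3, 2), Pow(-8, 2)), Rational(1, 2))), -1) = Pow(Mul(25, Pow(Add(9, 64), Rational(1, 2))), -1) = Pow(Mul(25, Pow(73, Rational(1, 2))), -1) = Mul(Rational(1, 1825), Pow(73, Rational(1, 2)))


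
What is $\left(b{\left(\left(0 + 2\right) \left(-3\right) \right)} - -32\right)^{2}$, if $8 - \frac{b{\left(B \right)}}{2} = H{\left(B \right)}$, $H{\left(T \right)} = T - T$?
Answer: $2304$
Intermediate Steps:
$H{\left(T \right)} = 0$
$b{\left(B \right)} = 16$ ($b{\left(B \right)} = 16 - 0 = 16 + 0 = 16$)
$\left(b{\left(\left(0 + 2\right) \left(-3\right) \right)} - -32\right)^{2} = \left(16 - -32\right)^{2} = \left(16 + 32\right)^{2} = 48^{2} = 2304$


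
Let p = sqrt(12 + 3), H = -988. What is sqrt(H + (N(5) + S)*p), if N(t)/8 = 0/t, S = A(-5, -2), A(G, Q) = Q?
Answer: sqrt(-988 - 2*sqrt(15)) ≈ 31.555*I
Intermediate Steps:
S = -2
N(t) = 0 (N(t) = 8*(0/t) = 8*0 = 0)
p = sqrt(15) ≈ 3.8730
sqrt(H + (N(5) + S)*p) = sqrt(-988 + (0 - 2)*sqrt(15)) = sqrt(-988 - 2*sqrt(15))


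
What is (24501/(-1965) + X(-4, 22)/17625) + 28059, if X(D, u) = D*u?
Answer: 64755923422/2308875 ≈ 28047.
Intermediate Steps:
(24501/(-1965) + X(-4, 22)/17625) + 28059 = (24501/(-1965) - 4*22/17625) + 28059 = (24501*(-1/1965) - 88*1/17625) + 28059 = (-8167/655 - 88/17625) + 28059 = -28800203/2308875 + 28059 = 64755923422/2308875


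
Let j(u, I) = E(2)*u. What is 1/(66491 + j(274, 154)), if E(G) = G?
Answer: 1/67039 ≈ 1.4917e-5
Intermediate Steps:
j(u, I) = 2*u
1/(66491 + j(274, 154)) = 1/(66491 + 2*274) = 1/(66491 + 548) = 1/67039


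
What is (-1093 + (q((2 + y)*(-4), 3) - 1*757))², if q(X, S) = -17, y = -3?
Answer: 3485689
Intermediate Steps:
(-1093 + (q((2 + y)*(-4), 3) - 1*757))² = (-1093 + (-17 - 1*757))² = (-1093 + (-17 - 757))² = (-1093 - 774)² = (-1867)² = 3485689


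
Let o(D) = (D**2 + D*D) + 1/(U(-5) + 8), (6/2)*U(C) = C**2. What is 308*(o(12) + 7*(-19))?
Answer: 334312/7 ≈ 47759.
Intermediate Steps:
U(C) = C**2/3
o(D) = 3/49 + 2*D**2 (o(D) = (D**2 + D*D) + 1/((1/3)*(-5)**2 + 8) = (D**2 + D**2) + 1/((1/3)*25 + 8) = 2*D**2 + 1/(25/3 + 8) = 2*D**2 + 1/(49/3) = 2*D**2 + 3/49 = 3/49 + 2*D**2)
308*(o(12) + 7*(-19)) = 308*((3/49 + 2*12**2) + 7*(-19)) = 308*((3/49 + 2*144) - 133) = 308*((3/49 + 288) - 133) = 308*(14115/49 - 133) = 308*(7598/49) = 334312/7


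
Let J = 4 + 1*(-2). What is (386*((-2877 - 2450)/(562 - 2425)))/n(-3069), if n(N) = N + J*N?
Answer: -2056222/17152641 ≈ -0.11988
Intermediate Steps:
J = 2 (J = 4 - 2 = 2)
n(N) = 3*N (n(N) = N + 2*N = 3*N)
(386*((-2877 - 2450)/(562 - 2425)))/n(-3069) = (386*((-2877 - 2450)/(562 - 2425)))/((3*(-3069))) = (386*(-5327/(-1863)))/(-9207) = (386*(-5327*(-1/1863)))*(-1/9207) = (386*(5327/1863))*(-1/9207) = (2056222/1863)*(-1/9207) = -2056222/17152641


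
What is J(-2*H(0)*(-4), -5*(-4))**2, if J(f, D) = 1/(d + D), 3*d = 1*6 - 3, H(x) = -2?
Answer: 1/441 ≈ 0.0022676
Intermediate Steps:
d = 1 (d = (1*6 - 3)/3 = (6 - 3)/3 = (1/3)*3 = 1)
J(f, D) = 1/(1 + D)
J(-2*H(0)*(-4), -5*(-4))**2 = (1/(1 - 5*(-4)))**2 = (1/(1 + 20))**2 = (1/21)**2 = 1/441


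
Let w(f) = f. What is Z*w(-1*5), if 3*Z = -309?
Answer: 515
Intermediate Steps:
Z = -103 (Z = (⅓)*(-309) = -103)
Z*w(-1*5) = -(-103)*5 = -103*(-5) = 515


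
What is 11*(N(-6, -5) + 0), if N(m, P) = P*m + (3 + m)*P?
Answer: 495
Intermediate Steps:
N(m, P) = P*m + P*(3 + m)
11*(N(-6, -5) + 0) = 11*(-5*(3 + 2*(-6)) + 0) = 11*(-5*(3 - 12) + 0) = 11*(-5*(-9) + 0) = 11*(45 + 0) = 11*45 = 495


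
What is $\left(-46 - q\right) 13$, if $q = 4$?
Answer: $-650$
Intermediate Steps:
$\left(-46 - q\right) 13 = \left(-46 - 4\right) 13 = \left(-50\right) 13 = -650$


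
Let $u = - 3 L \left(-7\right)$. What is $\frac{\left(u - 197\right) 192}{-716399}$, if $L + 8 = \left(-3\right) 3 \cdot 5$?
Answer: $\frac{251520}{716399} \approx 0.35109$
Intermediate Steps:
$L = -53$ ($L = -8 + \left(-3\right) 3 \cdot 5 = -8 - 45 = -53$)
$u = -1113$ ($u = \left(-3\right) \left(-53\right) \left(-7\right) = 159 \left(-7\right) = -1113$)
$\frac{\left(u - 197\right) 192}{-716399} = \frac{\left(-1113 - 197\right) 192}{-716399} = \left(-1310\right) 192 \left(- \frac{1}{716399}\right) = \left(-251520\right) \left(- \frac{1}{716399}\right) = \frac{251520}{716399}$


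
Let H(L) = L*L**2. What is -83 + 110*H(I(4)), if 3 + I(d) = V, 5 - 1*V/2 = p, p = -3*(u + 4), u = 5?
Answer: 24967827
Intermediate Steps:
p = -27 (p = -3*(5 + 4) = -3*9 = -27)
V = 64 (V = 10 - 2*(-27) = 10 + 54 = 64)
I(d) = 61 (I(d) = -3 + 64 = 61)
H(L) = L**3
-83 + 110*H(I(4)) = -83 + 110*61**3 = -83 + 110*226981 = -83 + 24967910 = 24967827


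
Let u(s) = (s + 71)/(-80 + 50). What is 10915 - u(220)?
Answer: 109247/10 ≈ 10925.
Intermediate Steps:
u(s) = -71/30 - s/30 (u(s) = (71 + s)/(-30) = (71 + s)*(-1/30) = -71/30 - s/30)
10915 - u(220) = 10915 - (-71/30 - 1/30*220) = 10915 - (-71/30 - 22/3) = 10915 - 1*(-97/10) = 10915 + 97/10 = 109247/10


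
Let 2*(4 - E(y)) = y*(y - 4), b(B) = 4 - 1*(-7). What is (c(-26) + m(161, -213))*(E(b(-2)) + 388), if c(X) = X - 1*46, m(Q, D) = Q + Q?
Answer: 88375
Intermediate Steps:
m(Q, D) = 2*Q
b(B) = 11 (b(B) = 4 + 7 = 11)
E(y) = 4 - y*(-4 + y)/2 (E(y) = 4 - y*(y - 4)/2 = 4 - y*(-4 + y)/2)
c(X) = -46 + X (c(X) = X - 46 = -46 + X)
(c(-26) + m(161, -213))*(E(b(-2)) + 388) = ((-46 - 26) + 2*161)*((4 + 2*11 - ½*11²) + 388) = (-72 + 322)*((4 + 22 - ½*121) + 388) = 250*((4 + 22 - 121/2) + 388) = 250*(-69/2 + 388) = 250*(707/2) = 88375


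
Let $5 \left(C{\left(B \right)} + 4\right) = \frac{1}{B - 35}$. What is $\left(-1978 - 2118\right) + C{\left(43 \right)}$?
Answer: $- \frac{163999}{40} \approx -4100.0$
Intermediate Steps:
$C{\left(B \right)} = -4 + \frac{1}{5 \left(-35 + B\right)}$ ($C{\left(B \right)} = -4 + \frac{1}{5 \left(B - 35\right)} = -4 + \frac{1}{5 \left(-35 + B\right)}$)
$\left(-1978 - 2118\right) + C{\left(43 \right)} = \left(-1978 - 2118\right) + \frac{701 - 860}{5 \left(-35 + 43\right)} = -4096 + \frac{701 - 860}{5 \cdot 8} = -4096 + \frac{1}{5} \cdot \frac{1}{8} \left(-159\right) = -4096 - \frac{159}{40} = - \frac{163999}{40}$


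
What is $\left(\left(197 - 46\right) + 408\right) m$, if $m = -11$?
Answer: $-6149$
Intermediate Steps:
$\left(\left(197 - 46\right) + 408\right) m = \left(\left(197 - 46\right) + 408\right) \left(-11\right) = \left(151 + 408\right) \left(-11\right) = 559 \left(-11\right) = -6149$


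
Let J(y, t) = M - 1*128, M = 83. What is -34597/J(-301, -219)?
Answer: 34597/45 ≈ 768.82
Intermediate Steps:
J(y, t) = -45 (J(y, t) = 83 - 1*128 = 83 - 128 = -45)
-34597/J(-301, -219) = -34597/(-45) = -34597*(-1/45) = 34597/45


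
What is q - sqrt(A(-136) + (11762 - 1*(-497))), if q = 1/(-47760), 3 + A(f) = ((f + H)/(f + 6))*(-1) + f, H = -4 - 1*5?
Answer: -1/47760 - sqrt(8192366)/26 ≈ -110.09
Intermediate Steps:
H = -9 (H = -4 - 5 = -9)
A(f) = -3 + f - (-9 + f)/(6 + f) (A(f) = -3 + (((f - 9)/(f + 6))*(-1) + f) = -3 + (((-9 + f)/(6 + f))*(-1) + f) = -3 + (-(-9 + f)/(6 + f) + f) = -3 + (f - (-9 + f)/(6 + f)) = -3 + f - (-9 + f)/(6 + f))
q = -1/47760 ≈ -2.0938e-5
q - sqrt(A(-136) + (11762 - 1*(-497))) = -1/47760 - sqrt((-9 + (-136)**2 + 2*(-136))/(6 - 136) + (11762 - 1*(-497))) = -1/47760 - sqrt((-9 + 18496 - 272)/(-130) + (11762 + 497)) = -1/47760 - sqrt(-1/130*18215 + 12259) = -1/47760 - sqrt(-3643/26 + 12259) = -1/47760 - sqrt(315091/26) = -1/47760 - sqrt(8192366)/26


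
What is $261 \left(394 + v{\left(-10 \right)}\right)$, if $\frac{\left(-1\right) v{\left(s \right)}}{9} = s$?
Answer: $126324$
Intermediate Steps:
$v{\left(s \right)} = - 9 s$
$261 \left(394 + v{\left(-10 \right)}\right) = 261 \left(394 - -90\right) = 261 \left(394 + 90\right) = 261 \cdot 484 = 126324$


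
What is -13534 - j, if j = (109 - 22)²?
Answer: -21103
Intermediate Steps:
j = 7569 (j = 87² = 7569)
-13534 - j = -13534 - 1*7569 = -13534 - 7569 = -21103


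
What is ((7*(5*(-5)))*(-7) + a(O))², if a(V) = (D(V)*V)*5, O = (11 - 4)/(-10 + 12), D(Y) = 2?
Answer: 1587600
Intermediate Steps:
O = 7/2 ≈ 3.5000
a(V) = 10*V (a(V) = (2*V)*5 = 10*V)
((7*(5*(-5)))*(-7) + a(O))² = ((7*(5*(-5)))*(-7) + 10*(7/2))² = ((7*(-25))*(-7) + 35)² = (-175*(-7) + 35)² = (1225 + 35)² = 1260² = 1587600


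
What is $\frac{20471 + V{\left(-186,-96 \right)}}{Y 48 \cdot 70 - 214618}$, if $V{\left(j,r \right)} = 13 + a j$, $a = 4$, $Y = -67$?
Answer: $- \frac{9870}{219869} \approx -0.04489$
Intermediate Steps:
$V{\left(j,r \right)} = 13 + 4 j$
$\frac{20471 + V{\left(-186,-96 \right)}}{Y 48 \cdot 70 - 214618} = \frac{20471 + \left(13 + 4 \left(-186\right)\right)}{\left(-67\right) 48 \cdot 70 - 214618} = \frac{20471 + \left(13 - 744\right)}{\left(-3216\right) 70 - 214618} = \frac{20471 - 731}{-225120 - 214618} = \frac{19740}{-439738} = 19740 \left(- \frac{1}{439738}\right) = - \frac{9870}{219869}$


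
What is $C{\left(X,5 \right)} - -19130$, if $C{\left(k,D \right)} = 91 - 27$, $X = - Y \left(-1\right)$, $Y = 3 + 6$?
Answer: $19194$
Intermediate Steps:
$Y = 9$
$X = 9$ ($X = \left(-1\right) 9 \left(-1\right) = \left(-9\right) \left(-1\right) = 9$)
$C{\left(k,D \right)} = 64$
$C{\left(X,5 \right)} - -19130 = 64 - -19130 = 64 + 19130 = 19194$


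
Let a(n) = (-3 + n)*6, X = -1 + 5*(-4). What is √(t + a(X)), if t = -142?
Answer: I*√286 ≈ 16.912*I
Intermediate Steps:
X = -21 (X = -1 - 20 = -21)
a(n) = -18 + 6*n
√(t + a(X)) = √(-142 + (-18 + 6*(-21))) = √(-142 + (-18 - 126)) = √(-142 - 144) = √(-286) = I*√286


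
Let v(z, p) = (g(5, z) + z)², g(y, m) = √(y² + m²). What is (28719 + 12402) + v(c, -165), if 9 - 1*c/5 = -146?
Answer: 1242396 + 7750*√24026 ≈ 2.4437e+6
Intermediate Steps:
g(y, m) = √(m² + y²)
c = 775 (c = 45 - 5*(-146) = 45 + 730 = 775)
v(z, p) = (z + √(25 + z²))² (v(z, p) = (√(z² + 5²) + z)² = (√(z² + 25) + z)² = (√(25 + z²) + z)² = (z + √(25 + z²))²)
(28719 + 12402) + v(c, -165) = (28719 + 12402) + (775 + √(25 + 775²))² = 41121 + (775 + √(25 + 600625))² = 41121 + (775 + √600650)² = 41121 + (775 + 5*√24026)²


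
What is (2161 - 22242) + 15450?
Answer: -4631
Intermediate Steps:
(2161 - 22242) + 15450 = -20081 + 15450 = -4631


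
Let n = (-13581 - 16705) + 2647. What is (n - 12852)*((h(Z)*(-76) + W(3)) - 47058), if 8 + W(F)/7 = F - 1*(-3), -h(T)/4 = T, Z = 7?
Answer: 1819827504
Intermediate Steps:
h(T) = -4*T
W(F) = -35 + 7*F (W(F) = -56 + 7*(F - 1*(-3)) = -56 + 7*(F + 3) = -56 + 7*(3 + F) = -56 + (21 + 7*F) = -35 + 7*F)
n = -27639 (n = -30286 + 2647 = -27639)
(n - 12852)*((h(Z)*(-76) + W(3)) - 47058) = (-27639 - 12852)*((-4*7*(-76) + (-35 + 7*3)) - 47058) = -40491*((-28*(-76) + (-35 + 21)) - 47058) = -40491*((2128 - 14) - 47058) = -40491*(2114 - 47058) = -40491*(-44944) = 1819827504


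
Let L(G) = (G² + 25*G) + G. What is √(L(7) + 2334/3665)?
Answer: √3111398085/3665 ≈ 15.220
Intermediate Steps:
L(G) = G² + 26*G
√(L(7) + 2334/3665) = √(7*(26 + 7) + 2334/3665) = √(7*33 + 2334*(1/3665)) = √(231 + 2334/3665) = √(848949/3665) = √3111398085/3665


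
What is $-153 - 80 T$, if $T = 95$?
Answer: $-7753$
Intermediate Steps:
$-153 - 80 T = -153 - 7600 = -7753$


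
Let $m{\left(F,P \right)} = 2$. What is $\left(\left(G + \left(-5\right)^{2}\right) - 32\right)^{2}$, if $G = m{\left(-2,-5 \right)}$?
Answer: $25$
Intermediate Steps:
$G = 2$
$\left(\left(G + \left(-5\right)^{2}\right) - 32\right)^{2} = \left(\left(2 + \left(-5\right)^{2}\right) - 32\right)^{2} = \left(\left(2 + 25\right) - 32\right)^{2} = \left(27 - 32\right)^{2} = \left(-5\right)^{2} = 25$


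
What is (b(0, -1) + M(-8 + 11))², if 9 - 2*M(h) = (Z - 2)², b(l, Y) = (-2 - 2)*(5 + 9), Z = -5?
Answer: 5776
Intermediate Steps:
b(l, Y) = -56 (b(l, Y) = -4*14 = -56)
M(h) = -20 (M(h) = 9/2 - (-5 - 2)²/2 = 9/2 - ½*(-7)² = 9/2 - ½*49 = 9/2 - 49/2 = -20)
(b(0, -1) + M(-8 + 11))² = (-56 - 20)² = (-76)² = 5776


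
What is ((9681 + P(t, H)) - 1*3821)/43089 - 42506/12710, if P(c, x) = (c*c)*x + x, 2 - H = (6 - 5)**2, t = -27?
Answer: -873891067/273830595 ≈ -3.1914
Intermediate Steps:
H = 1 (H = 2 - (6 - 5)**2 = 2 - 1*1**2 = 2 - 1*1 = 2 - 1 = 1)
P(c, x) = x + x*c**2 (P(c, x) = c**2*x + x = x*c**2 + x = x + x*c**2)
((9681 + P(t, H)) - 1*3821)/43089 - 42506/12710 = ((9681 + 1*(1 + (-27)**2)) - 1*3821)/43089 - 42506/12710 = ((9681 + 1*(1 + 729)) - 3821)*(1/43089) - 42506*1/12710 = ((9681 + 1*730) - 3821)*(1/43089) - 21253/6355 = ((9681 + 730) - 3821)*(1/43089) - 21253/6355 = (10411 - 3821)*(1/43089) - 21253/6355 = 6590*(1/43089) - 21253/6355 = 6590/43089 - 21253/6355 = -873891067/273830595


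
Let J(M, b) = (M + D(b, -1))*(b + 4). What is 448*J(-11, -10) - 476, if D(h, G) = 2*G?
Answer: 34468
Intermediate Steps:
J(M, b) = (-2 + M)*(4 + b) (J(M, b) = (M + 2*(-1))*(b + 4) = (M - 2)*(4 + b) = (-2 + M)*(4 + b))
448*J(-11, -10) - 476 = 448*(-8 - 2*(-10) + 4*(-11) - 11*(-10)) - 476 = 448*(-8 + 20 - 44 + 110) - 476 = 448*78 - 476 = 34944 - 476 = 34468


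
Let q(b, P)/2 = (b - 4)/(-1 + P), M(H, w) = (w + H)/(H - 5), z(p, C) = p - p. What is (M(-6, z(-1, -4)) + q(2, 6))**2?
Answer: 196/3025 ≈ 0.064793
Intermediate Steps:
z(p, C) = 0
M(H, w) = (H + w)/(-5 + H)
q(b, P) = 2*(-4 + b)/(-1 + P) (q(b, P) = 2*((b - 4)/(-1 + P)) = 2*((-4 + b)/(-1 + P)) = 2*(-4 + b)/(-1 + P))
(M(-6, z(-1, -4)) + q(2, 6))**2 = ((-6 + 0)/(-5 - 6) + 2*(-4 + 2)/(-1 + 6))**2 = (-6/(-11) + 2*(-2)/5)**2 = (-1/11*(-6) + 2*(1/5)*(-2))**2 = (6/11 - 4/5)**2 = (-14/55)**2 = 196/3025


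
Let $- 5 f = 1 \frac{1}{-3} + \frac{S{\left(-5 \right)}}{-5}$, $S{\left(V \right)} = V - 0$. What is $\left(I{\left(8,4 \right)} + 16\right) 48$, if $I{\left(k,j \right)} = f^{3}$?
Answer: $\frac{863872}{1125} \approx 767.89$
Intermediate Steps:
$S{\left(V \right)} = V$ ($S{\left(V \right)} = V + 0 = V$)
$f = - \frac{2}{15}$ ($f = - \frac{1 \frac{1}{-3} - \frac{5}{-5}}{5} = - \frac{1 \left(- \frac{1}{3}\right) - -1}{5} = - \frac{- \frac{1}{3} + 1}{5} = \left(- \frac{1}{5}\right) \frac{2}{3} = - \frac{2}{15} \approx -0.13333$)
$I{\left(k,j \right)} = - \frac{8}{3375}$ ($I{\left(k,j \right)} = \left(- \frac{2}{15}\right)^{3} = - \frac{8}{3375}$)
$\left(I{\left(8,4 \right)} + 16\right) 48 = \left(- \frac{8}{3375} + 16\right) 48 = \frac{53992}{3375} \cdot 48 = \frac{863872}{1125}$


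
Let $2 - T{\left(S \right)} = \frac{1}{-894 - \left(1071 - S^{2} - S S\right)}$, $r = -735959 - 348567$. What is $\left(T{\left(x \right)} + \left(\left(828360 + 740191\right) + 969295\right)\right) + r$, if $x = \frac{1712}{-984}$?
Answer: $\frac{43071948623675}{29636893} \approx 1.4533 \cdot 10^{6}$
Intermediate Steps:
$r = -1084526$
$x = - \frac{214}{123}$ ($x = 1712 \left(- \frac{1}{984}\right) = - \frac{214}{123} \approx -1.7398$)
$T{\left(S \right)} = 2 - \frac{1}{-1965 + 2 S^{2}}$ ($T{\left(S \right)} = 2 - \frac{1}{-894 - \left(1071 - S^{2} - S S\right)} = 2 - \frac{1}{-894 + \left(\left(S^{2} + S^{2}\right) - 1071\right)} = 2 - \frac{1}{-894 + \left(2 S^{2} - 1071\right)} = 2 - \frac{1}{-894 + \left(-1071 + 2 S^{2}\right)} = 2 - \frac{1}{-1965 + 2 S^{2}}$)
$\left(T{\left(x \right)} + \left(\left(828360 + 740191\right) + 969295\right)\right) + r = \left(\frac{-3931 + 4 \left(- \frac{214}{123}\right)^{2}}{-1965 + 2 \left(- \frac{214}{123}\right)^{2}} + \left(\left(828360 + 740191\right) + 969295\right)\right) - 1084526 = \left(\frac{-3931 + 4 \cdot \frac{45796}{15129}}{-1965 + 2 \cdot \frac{45796}{15129}} + \left(1568551 + 969295\right)\right) - 1084526 = \left(\frac{-3931 + \frac{183184}{15129}}{-1965 + \frac{91592}{15129}} + 2537846\right) - 1084526 = \left(\frac{1}{- \frac{29636893}{15129}} \left(- \frac{59288915}{15129}\right) + 2537846\right) - 1084526 = \left(\left(- \frac{15129}{29636893}\right) \left(- \frac{59288915}{15129}\right) + 2537846\right) - 1084526 = \left(\frac{59288915}{29636893} + 2537846\right) - 1084526 = \frac{75213929641393}{29636893} - 1084526 = \frac{43071948623675}{29636893}$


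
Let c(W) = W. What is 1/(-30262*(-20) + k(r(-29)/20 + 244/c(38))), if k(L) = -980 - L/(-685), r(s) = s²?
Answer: 260300/157288896419 ≈ 1.6549e-6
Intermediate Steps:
k(L) = -980 + L/685 (k(L) = -980 - L*(-1)/685 = -980 - (-1)*L/685 = -980 + L/685)
1/(-30262*(-20) + k(r(-29)/20 + 244/c(38))) = 1/(-30262*(-20) + (-980 + ((-29)²/20 + 244/38)/685)) = 1/(605240 + (-980 + (841*(1/20) + 244*(1/38))/685)) = 1/(605240 + (-980 + (841/20 + 122/19)/685)) = 1/(605240 + (-980 + (1/685)*(18419/380))) = 1/(605240 + (-980 + 18419/260300)) = 1/(605240 - 255075581/260300) = 1/(157288896419/260300) = 260300/157288896419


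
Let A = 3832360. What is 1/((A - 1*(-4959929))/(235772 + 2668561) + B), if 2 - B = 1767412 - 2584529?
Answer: 968111/791064822972 ≈ 1.2238e-6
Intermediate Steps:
B = 817119 (B = 2 - (1767412 - 2584529) = 2 - 1*(-817117) = 2 + 817117 = 817119)
1/((A - 1*(-4959929))/(235772 + 2668561) + B) = 1/((3832360 - 1*(-4959929))/(235772 + 2668561) + 817119) = 1/((3832360 + 4959929)/2904333 + 817119) = 1/(8792289*(1/2904333) + 817119) = 1/(2930763/968111 + 817119) = 1/(791064822972/968111) = 968111/791064822972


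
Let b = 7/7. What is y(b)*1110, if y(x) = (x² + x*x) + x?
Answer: 3330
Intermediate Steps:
b = 1 (b = 7*(⅐) = 1)
y(x) = x + 2*x² (y(x) = (x² + x²) + x = 2*x² + x = x + 2*x²)
y(b)*1110 = (1*(1 + 2*1))*1110 = (1*(1 + 2))*1110 = (1*3)*1110 = 3*1110 = 3330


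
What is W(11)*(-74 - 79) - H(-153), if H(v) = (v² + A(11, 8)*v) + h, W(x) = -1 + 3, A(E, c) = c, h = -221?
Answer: -22270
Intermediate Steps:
W(x) = 2
H(v) = -221 + v² + 8*v (H(v) = (v² + 8*v) - 221 = -221 + v² + 8*v)
W(11)*(-74 - 79) - H(-153) = 2*(-74 - 79) - (-221 + (-153)² + 8*(-153)) = 2*(-153) - (-221 + 23409 - 1224) = -306 - 1*21964 = -306 - 21964 = -22270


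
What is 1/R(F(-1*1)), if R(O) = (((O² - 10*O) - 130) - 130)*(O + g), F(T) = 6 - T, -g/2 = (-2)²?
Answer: 1/281 ≈ 0.0035587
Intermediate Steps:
g = -8 (g = -2*(-2)² = -2*4 = -8)
R(O) = (-8 + O)*(-260 + O² - 10*O) (R(O) = (((O² - 10*O) - 130) - 130)*(O - 8) = ((-130 + O² - 10*O) - 130)*(-8 + O) = (-260 + O² - 10*O)*(-8 + O) = (-8 + O)*(-260 + O² - 10*O))
1/R(F(-1*1)) = 1/(2080 + (6 - (-1))³ - 180*(6 - (-1)) - 18*(6 - (-1))²) = 1/(2080 + (6 - 1*(-1))³ - 180*(6 - 1*(-1)) - 18*(6 - 1*(-1))²) = 1/(2080 + (6 + 1)³ - 180*(6 + 1) - 18*(6 + 1)²) = 1/(2080 + 7³ - 180*7 - 18*7²) = 1/(2080 + 343 - 1260 - 18*49) = 1/(2080 + 343 - 1260 - 882) = 1/281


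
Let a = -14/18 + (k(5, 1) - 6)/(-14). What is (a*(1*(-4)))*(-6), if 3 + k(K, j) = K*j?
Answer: -248/21 ≈ -11.810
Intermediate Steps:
k(K, j) = -3 + K*j
a = -31/63 (a = -14/18 + ((-3 + 5*1) - 6)/(-14) = -14*1/18 + ((-3 + 5) - 6)*(-1/14) = -7/9 + (2 - 6)*(-1/14) = -7/9 - 4*(-1/14) = -7/9 + 2/7 = -31/63 ≈ -0.49206)
(a*(1*(-4)))*(-6) = -31*(-4)/63*(-6) = -31/63*(-4)*(-6) = (124/63)*(-6) = -248/21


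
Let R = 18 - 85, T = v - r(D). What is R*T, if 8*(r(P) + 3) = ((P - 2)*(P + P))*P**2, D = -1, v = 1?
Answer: -871/4 ≈ -217.75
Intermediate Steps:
r(P) = -3 + P**3*(-2 + P)/4 (r(P) = -3 + (((P - 2)*(P + P))*P**2)/8 = -3 + (((-2 + P)*(2*P))*P**2)/8 = -3 + ((2*P*(-2 + P))*P**2)/8 = -3 + (2*P**3*(-2 + P))/8 = -3 + P**3*(-2 + P)/4)
T = 13/4 (T = 1 - (-3 - 1/2*(-1)**3 + (1/4)*(-1)**4) = 1 - (-3 - 1/2*(-1) + (1/4)*1) = 1 - (-3 + 1/2 + 1/4) = 1 - 1*(-9/4) = 1 + 9/4 = 13/4 ≈ 3.2500)
R = -67
R*T = -67*13/4 = -871/4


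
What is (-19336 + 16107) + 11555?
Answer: 8326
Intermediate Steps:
(-19336 + 16107) + 11555 = -3229 + 11555 = 8326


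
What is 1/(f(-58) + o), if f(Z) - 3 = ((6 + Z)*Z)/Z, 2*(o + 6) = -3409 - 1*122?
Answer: -2/3641 ≈ -0.00054930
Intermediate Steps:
o = -3543/2 (o = -6 + (-3409 - 1*122)/2 = -6 + (-3409 - 122)/2 = -6 + (1/2)*(-3531) = -6 - 3531/2 = -3543/2 ≈ -1771.5)
f(Z) = 9 + Z (f(Z) = 3 + ((6 + Z)*Z)/Z = 3 + (Z*(6 + Z))/Z = 3 + (6 + Z) = 9 + Z)
1/(f(-58) + o) = 1/((9 - 58) - 3543/2) = 1/(-49 - 3543/2) = 1/(-3641/2) = -2/3641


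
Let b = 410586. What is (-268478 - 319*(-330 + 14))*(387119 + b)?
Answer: -133754388170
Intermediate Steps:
(-268478 - 319*(-330 + 14))*(387119 + b) = (-268478 - 319*(-330 + 14))*(387119 + 410586) = (-268478 - 319*(-316))*797705 = (-268478 + 100804)*797705 = -167674*797705 = -133754388170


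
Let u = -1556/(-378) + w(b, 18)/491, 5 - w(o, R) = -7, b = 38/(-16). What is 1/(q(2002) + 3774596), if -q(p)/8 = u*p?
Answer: 13257/49160618564 ≈ 2.6967e-7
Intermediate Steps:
b = -19/8 (b = 38*(-1/16) = -19/8 ≈ -2.3750)
w(o, R) = 12 (w(o, R) = 5 - 1*(-7) = 5 + 7 = 12)
u = 384266/92799 (u = -1556/(-378) + 12/491 = -1556*(-1/378) + 12*(1/491) = 778/189 + 12/491 = 384266/92799 ≈ 4.1408)
q(p) = -3074128*p/92799
1/(q(2002) + 3774596) = 1/(-3074128/92799*2002 + 3774596) = 1/(-879200608/13257 + 3774596) = 1/(49160618564/13257) = 13257/49160618564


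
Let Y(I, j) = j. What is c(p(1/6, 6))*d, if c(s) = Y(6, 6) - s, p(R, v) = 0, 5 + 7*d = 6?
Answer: 6/7 ≈ 0.85714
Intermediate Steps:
d = 1/7 (d = -5/7 + (1/7)*6 = -5/7 + 6/7 = 1/7 ≈ 0.14286)
c(s) = 6 - s
c(p(1/6, 6))*d = (6 - 1*0)*(1/7) = (6 + 0)*(1/7) = 6*(1/7) = 6/7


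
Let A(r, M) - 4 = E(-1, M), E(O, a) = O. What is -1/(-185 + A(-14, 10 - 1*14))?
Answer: 1/182 ≈ 0.0054945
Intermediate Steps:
A(r, M) = 3 (A(r, M) = 4 - 1 = 3)
-1/(-185 + A(-14, 10 - 1*14)) = -1/(-185 + 3) = -1/(-182) = -1*(-1/182) = 1/182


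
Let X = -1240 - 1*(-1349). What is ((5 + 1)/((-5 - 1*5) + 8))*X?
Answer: -327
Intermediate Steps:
X = 109 (X = -1240 + 1349 = 109)
((5 + 1)/((-5 - 1*5) + 8))*X = ((5 + 1)/((-5 - 1*5) + 8))*109 = (6/((-5 - 5) + 8))*109 = (6/(-10 + 8))*109 = (6/(-2))*109 = (6*(-1/2))*109 = -3*109 = -327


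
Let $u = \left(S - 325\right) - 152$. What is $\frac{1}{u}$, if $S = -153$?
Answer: $- \frac{1}{630} \approx -0.0015873$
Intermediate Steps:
$u = -630$ ($u = \left(-153 - 325\right) - 152 = -478 - 152 = -630$)
$\frac{1}{u} = \frac{1}{-630} = - \frac{1}{630}$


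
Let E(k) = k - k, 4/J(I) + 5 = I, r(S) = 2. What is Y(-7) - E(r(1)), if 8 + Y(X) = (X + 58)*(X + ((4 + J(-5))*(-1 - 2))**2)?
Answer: 139591/25 ≈ 5583.6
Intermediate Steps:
J(I) = 4/(-5 + I)
E(k) = 0
Y(X) = -8 + (58 + X)*(2916/25 + X) (Y(X) = -8 + (X + 58)*(X + ((4 + 4/(-5 - 5))*(-1 - 2))**2) = -8 + (58 + X)*(X + ((4 + 4/(-10))*(-3))**2) = -8 + (58 + X)*(X + ((4 + 4*(-1/10))*(-3))**2) = -8 + (58 + X)*(X + ((4 - 2/5)*(-3))**2) = -8 + (58 + X)*(X + ((18/5)*(-3))**2) = -8 + (58 + X)*(X + (-54/5)**2) = -8 + (58 + X)*(X + 2916/25) = -8 + (58 + X)*(2916/25 + X))
Y(-7) - E(r(1)) = (168928/25 + (-7)**2 + (4366/25)*(-7)) - 1*0 = (168928/25 + 49 - 30562/25) + 0 = 139591/25 + 0 = 139591/25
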